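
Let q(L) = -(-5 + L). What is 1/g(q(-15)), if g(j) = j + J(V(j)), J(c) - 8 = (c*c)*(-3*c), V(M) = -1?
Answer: 1/31 ≈ 0.032258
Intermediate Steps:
q(L) = 5 - L
J(c) = 8 - 3*c³ (J(c) = 8 + (c*c)*(-3*c) = 8 + c²*(-3*c) = 8 - 3*c³)
g(j) = 11 + j (g(j) = j + (8 - 3*(-1)³) = j + (8 - 3*(-1)) = j + (8 + 3) = j + 11 = 11 + j)
1/g(q(-15)) = 1/(11 + (5 - 1*(-15))) = 1/(11 + (5 + 15)) = 1/(11 + 20) = 1/31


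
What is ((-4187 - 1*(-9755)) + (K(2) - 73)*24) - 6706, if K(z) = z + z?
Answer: -2794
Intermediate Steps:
K(z) = 2*z
((-4187 - 1*(-9755)) + (K(2) - 73)*24) - 6706 = ((-4187 - 1*(-9755)) + (2*2 - 73)*24) - 6706 = ((-4187 + 9755) + (4 - 73)*24) - 6706 = (5568 - 69*24) - 6706 = (5568 - 1656) - 6706 = 3912 - 6706 = -2794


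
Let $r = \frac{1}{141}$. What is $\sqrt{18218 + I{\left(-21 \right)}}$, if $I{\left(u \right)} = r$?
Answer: $\frac{\sqrt{362192199}}{141} \approx 134.97$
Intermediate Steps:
$r = \frac{1}{141} \approx 0.0070922$
$I{\left(u \right)} = \frac{1}{141}$
$\sqrt{18218 + I{\left(-21 \right)}} = \sqrt{18218 + \frac{1}{141}} = \sqrt{\frac{2568739}{141}} = \frac{\sqrt{362192199}}{141}$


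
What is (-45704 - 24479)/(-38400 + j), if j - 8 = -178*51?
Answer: 70183/47470 ≈ 1.4785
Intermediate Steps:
j = -9070 (j = 8 - 178*51 = 8 - 9078 = -9070)
(-45704 - 24479)/(-38400 + j) = (-45704 - 24479)/(-38400 - 9070) = -70183/(-47470) = -70183*(-1/47470) = 70183/47470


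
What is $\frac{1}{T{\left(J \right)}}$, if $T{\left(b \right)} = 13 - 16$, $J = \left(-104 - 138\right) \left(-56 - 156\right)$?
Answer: $- \frac{1}{3} \approx -0.33333$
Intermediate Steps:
$J = 51304$ ($J = \left(-242\right) \left(-212\right) = 51304$)
$T{\left(b \right)} = -3$
$\frac{1}{T{\left(J \right)}} = \frac{1}{-3} = - \frac{1}{3}$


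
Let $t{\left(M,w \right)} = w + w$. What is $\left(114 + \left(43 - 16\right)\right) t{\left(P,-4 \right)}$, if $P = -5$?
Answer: $-1128$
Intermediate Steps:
$t{\left(M,w \right)} = 2 w$
$\left(114 + \left(43 - 16\right)\right) t{\left(P,-4 \right)} = \left(114 + \left(43 - 16\right)\right) 2 \left(-4\right) = \left(114 + 27\right) \left(-8\right) = 141 \left(-8\right) = -1128$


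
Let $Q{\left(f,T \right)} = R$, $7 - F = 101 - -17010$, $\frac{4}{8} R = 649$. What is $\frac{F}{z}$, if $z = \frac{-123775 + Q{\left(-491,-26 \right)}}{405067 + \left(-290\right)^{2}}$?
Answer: $\frac{8366712368}{122477} \approx 68313.0$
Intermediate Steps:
$R = 1298$ ($R = 2 \cdot 649 = 1298$)
$F = -17104$ ($F = 7 - \left(101 - -17010\right) = 7 - \left(101 + 17010\right) = 7 - 17111 = -17104$)
$Q{\left(f,T \right)} = 1298$
$z = - \frac{122477}{489167}$ ($z = \frac{-123775 + 1298}{405067 + \left(-290\right)^{2}} = - \frac{122477}{405067 + 84100} = - \frac{122477}{489167} \approx -0.25038$)
$\frac{F}{z} = - \frac{17104}{- \frac{122477}{489167}} = \left(-17104\right) \left(- \frac{489167}{122477}\right) = \frac{8366712368}{122477}$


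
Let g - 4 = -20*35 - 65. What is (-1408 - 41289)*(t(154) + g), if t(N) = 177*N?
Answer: -1131342409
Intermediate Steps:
g = -761 (g = 4 + (-20*35 - 65) = 4 + (-700 - 65) = 4 - 765 = -761)
(-1408 - 41289)*(t(154) + g) = (-1408 - 41289)*(177*154 - 761) = -42697*(27258 - 761) = -42697*26497 = -1131342409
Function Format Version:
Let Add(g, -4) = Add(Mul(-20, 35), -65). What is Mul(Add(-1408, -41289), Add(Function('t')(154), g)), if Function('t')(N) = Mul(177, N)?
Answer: -1131342409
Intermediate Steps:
g = -761 (g = Add(4, Add(Mul(-20, 35), -65)) = Add(4, Add(-700, -65)) = Add(4, -765) = -761)
Mul(Add(-1408, -41289), Add(Function('t')(154), g)) = Mul(Add(-1408, -41289), Add(Mul(177, 154), -761)) = Mul(-42697, Add(27258, -761)) = Mul(-42697, 26497) = -1131342409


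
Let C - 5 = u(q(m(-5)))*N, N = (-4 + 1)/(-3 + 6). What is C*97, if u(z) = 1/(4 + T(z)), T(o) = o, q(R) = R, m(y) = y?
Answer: 582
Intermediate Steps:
N = -1 (N = -3/3 = -3*1/3 = -1)
u(z) = 1/(4 + z)
C = 6 (C = 5 - 1/(4 - 5) = 5 - 1/(-1) = 5 - 1*(-1) = 5 + 1 = 6)
C*97 = 6*97 = 582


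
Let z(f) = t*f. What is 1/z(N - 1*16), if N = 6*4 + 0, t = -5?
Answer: -1/40 ≈ -0.025000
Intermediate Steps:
N = 24 (N = 24 + 0 = 24)
z(f) = -5*f
1/z(N - 1*16) = 1/(-5*(24 - 1*16)) = 1/(-5*(24 - 16)) = 1/(-5*8) = 1/(-40) = -1/40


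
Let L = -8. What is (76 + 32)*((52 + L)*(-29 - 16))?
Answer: -213840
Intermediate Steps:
(76 + 32)*((52 + L)*(-29 - 16)) = (76 + 32)*((52 - 8)*(-29 - 16)) = 108*(44*(-45)) = 108*(-1980) = -213840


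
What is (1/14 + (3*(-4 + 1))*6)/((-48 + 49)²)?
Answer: -755/14 ≈ -53.929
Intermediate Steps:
(1/14 + (3*(-4 + 1))*6)/((-48 + 49)²) = (1/14 + (3*(-3))*6)/(1²) = (1/14 - 9*6)/1 = (1/14 - 54)*1 = -755/14*1 = -755/14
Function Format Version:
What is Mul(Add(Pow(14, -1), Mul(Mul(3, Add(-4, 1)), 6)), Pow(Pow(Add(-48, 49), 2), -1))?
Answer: Rational(-755, 14) ≈ -53.929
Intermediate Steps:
Mul(Add(Pow(14, -1), Mul(Mul(3, Add(-4, 1)), 6)), Pow(Pow(Add(-48, 49), 2), -1)) = Mul(Add(Rational(1, 14), Mul(Mul(3, -3), 6)), Pow(Pow(1, 2), -1)) = Mul(Add(Rational(1, 14), Mul(-9, 6)), Pow(1, -1)) = Mul(Add(Rational(1, 14), -54), 1) = Mul(Rational(-755, 14), 1) = Rational(-755, 14)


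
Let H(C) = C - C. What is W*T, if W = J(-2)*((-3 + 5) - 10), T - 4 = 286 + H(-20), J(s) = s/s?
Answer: -2320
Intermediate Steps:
H(C) = 0
J(s) = 1
T = 290 (T = 4 + (286 + 0) = 4 + 286 = 290)
W = -8 (W = 1*((-3 + 5) - 10) = 1*(2 - 10) = 1*(-8) = -8)
W*T = -8*290 = -2320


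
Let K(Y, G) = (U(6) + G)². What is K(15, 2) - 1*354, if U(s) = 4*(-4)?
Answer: -158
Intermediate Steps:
U(s) = -16
K(Y, G) = (-16 + G)²
K(15, 2) - 1*354 = (-16 + 2)² - 1*354 = (-14)² - 354 = 196 - 354 = -158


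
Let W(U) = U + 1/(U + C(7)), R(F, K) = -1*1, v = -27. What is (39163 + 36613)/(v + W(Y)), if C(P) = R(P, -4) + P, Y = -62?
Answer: -4243456/4985 ≈ -851.25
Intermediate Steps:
R(F, K) = -1
C(P) = -1 + P
W(U) = U + 1/(6 + U) (W(U) = U + 1/(U + (-1 + 7)) = U + 1/(U + 6) = U + 1/(6 + U))
(39163 + 36613)/(v + W(Y)) = (39163 + 36613)/(-27 + (1 + (-62)**2 + 6*(-62))/(6 - 62)) = 75776/(-27 + (1 + 3844 - 372)/(-56)) = 75776/(-27 - 1/56*3473) = 75776/(-27 - 3473/56) = 75776/(-4985/56) = 75776*(-56/4985) = -4243456/4985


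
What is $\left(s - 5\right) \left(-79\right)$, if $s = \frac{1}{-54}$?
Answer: $\frac{21409}{54} \approx 396.46$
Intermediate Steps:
$s = - \frac{1}{54} \approx -0.018519$
$\left(s - 5\right) \left(-79\right) = \left(- \frac{1}{54} - 5\right) \left(-79\right) = \left(- \frac{271}{54}\right) \left(-79\right) = \frac{21409}{54}$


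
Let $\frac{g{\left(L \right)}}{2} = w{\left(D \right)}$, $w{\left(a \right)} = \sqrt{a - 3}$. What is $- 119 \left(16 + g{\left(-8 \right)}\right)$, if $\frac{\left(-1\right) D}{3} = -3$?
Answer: $-1904 - 238 \sqrt{6} \approx -2487.0$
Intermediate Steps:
$D = 9$ ($D = \left(-3\right) \left(-3\right) = 9$)
$w{\left(a \right)} = \sqrt{-3 + a}$
$g{\left(L \right)} = 2 \sqrt{6}$ ($g{\left(L \right)} = 2 \sqrt{-3 + 9} = 2 \sqrt{6}$)
$- 119 \left(16 + g{\left(-8 \right)}\right) = - 119 \left(16 + 2 \sqrt{6}\right) = -1904 - 238 \sqrt{6}$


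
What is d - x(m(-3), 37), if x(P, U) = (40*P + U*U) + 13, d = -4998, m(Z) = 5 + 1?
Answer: -6620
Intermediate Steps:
m(Z) = 6
x(P, U) = 13 + U² + 40*P (x(P, U) = (40*P + U²) + 13 = (U² + 40*P) + 13 = 13 + U² + 40*P)
d - x(m(-3), 37) = -4998 - (13 + 37² + 40*6) = -4998 - (13 + 1369 + 240) = -4998 - 1*1622 = -4998 - 1622 = -6620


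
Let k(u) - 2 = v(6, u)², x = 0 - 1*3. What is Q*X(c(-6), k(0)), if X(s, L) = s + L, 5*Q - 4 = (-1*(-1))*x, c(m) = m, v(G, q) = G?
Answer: 32/5 ≈ 6.4000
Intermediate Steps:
x = -3 (x = 0 - 3 = -3)
k(u) = 38 (k(u) = 2 + 6² = 2 + 36 = 38)
Q = ⅕ (Q = ⅘ + (-1*(-1)*(-3))/5 = ⅘ + (1*(-3))/5 = ⅘ + (⅕)*(-3) = ⅘ - ⅗ = ⅕ ≈ 0.20000)
X(s, L) = L + s
Q*X(c(-6), k(0)) = (38 - 6)/5 = (⅕)*32 = 32/5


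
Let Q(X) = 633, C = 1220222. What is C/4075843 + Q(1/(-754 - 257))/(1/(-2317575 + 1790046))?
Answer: -1361029365552229/4075843 ≈ -3.3393e+8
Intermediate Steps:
C/4075843 + Q(1/(-754 - 257))/(1/(-2317575 + 1790046)) = 1220222/4075843 + 633/(1/(-2317575 + 1790046)) = 1220222*(1/4075843) + 633/(1/(-527529)) = 1220222/4075843 + 633/(-1/527529) = 1220222/4075843 + 633*(-527529) = 1220222/4075843 - 333925857 = -1361029365552229/4075843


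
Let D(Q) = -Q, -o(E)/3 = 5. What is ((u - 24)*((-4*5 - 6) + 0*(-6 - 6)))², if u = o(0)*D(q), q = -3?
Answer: 3218436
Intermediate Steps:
o(E) = -15 (o(E) = -3*5 = -15)
u = -45 (u = -(-15)*(-3) = -15*3 = -45)
((u - 24)*((-4*5 - 6) + 0*(-6 - 6)))² = ((-45 - 24)*((-4*5 - 6) + 0*(-6 - 6)))² = (-69*((-20 - 6) + 0*(-12)))² = (-69*(-26 + 0))² = (-69*(-26))² = 1794² = 3218436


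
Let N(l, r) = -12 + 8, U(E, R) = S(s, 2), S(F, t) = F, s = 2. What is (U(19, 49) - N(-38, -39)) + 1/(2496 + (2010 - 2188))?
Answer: 13909/2318 ≈ 6.0004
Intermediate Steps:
U(E, R) = 2
N(l, r) = -4
(U(19, 49) - N(-38, -39)) + 1/(2496 + (2010 - 2188)) = (2 - 1*(-4)) + 1/(2496 + (2010 - 2188)) = (2 + 4) + 1/(2496 - 178) = 6 + 1/2318 = 13909/2318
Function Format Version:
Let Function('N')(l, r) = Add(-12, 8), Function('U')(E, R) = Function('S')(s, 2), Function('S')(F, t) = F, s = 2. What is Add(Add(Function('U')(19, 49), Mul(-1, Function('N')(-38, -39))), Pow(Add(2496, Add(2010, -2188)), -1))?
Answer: Rational(13909, 2318) ≈ 6.0004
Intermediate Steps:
Function('U')(E, R) = 2
Function('N')(l, r) = -4
Add(Add(Function('U')(19, 49), Mul(-1, Function('N')(-38, -39))), Pow(Add(2496, Add(2010, -2188)), -1)) = Add(Add(2, Mul(-1, -4)), Pow(Add(2496, Add(2010, -2188)), -1)) = Add(Add(2, 4), Pow(Add(2496, -178), -1)) = Add(6, Pow(2318, -1)) = Add(6, Rational(1, 2318)) = Rational(13909, 2318)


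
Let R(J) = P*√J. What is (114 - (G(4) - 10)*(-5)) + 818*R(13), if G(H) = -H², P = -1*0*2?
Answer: -16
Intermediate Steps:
P = 0 (P = 0*2 = 0)
R(J) = 0 (R(J) = 0*√J = 0)
(114 - (G(4) - 10)*(-5)) + 818*R(13) = (114 - (-1*4² - 10)*(-5)) + 818*0 = (114 - (-1*16 - 10)*(-5)) + 0 = (114 - (-16 - 10)*(-5)) + 0 = (114 - (-26)*(-5)) + 0 = (114 - 1*130) + 0 = (114 - 130) + 0 = -16 + 0 = -16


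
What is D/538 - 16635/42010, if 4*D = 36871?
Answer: 151315219/9040552 ≈ 16.737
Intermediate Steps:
D = 36871/4 (D = (1/4)*36871 = 36871/4 ≈ 9217.8)
D/538 - 16635/42010 = (36871/4)/538 - 16635/42010 = (36871/4)*(1/538) - 16635*1/42010 = 36871/2152 - 3327/8402 = 151315219/9040552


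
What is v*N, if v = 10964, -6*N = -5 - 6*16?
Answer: 553682/3 ≈ 1.8456e+5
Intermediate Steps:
N = 101/6 (N = -(-5 - 6*16)/6 = -(-5 - 96)/6 = -⅙*(-101) = 101/6 ≈ 16.833)
v*N = 10964*(101/6) = 553682/3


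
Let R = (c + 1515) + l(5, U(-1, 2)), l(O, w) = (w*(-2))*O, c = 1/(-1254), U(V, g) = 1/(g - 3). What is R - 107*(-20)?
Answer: 4595909/1254 ≈ 3665.0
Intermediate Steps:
U(V, g) = 1/(-3 + g)
c = -1/1254 ≈ -0.00079745
l(O, w) = -2*O*w (l(O, w) = (-2*w)*O = -2*O*w)
R = 1912349/1254 (R = (-1/1254 + 1515) - 2*5/(-3 + 2) = 1899809/1254 - 2*5/(-1) = 1899809/1254 - 2*5*(-1) = 1899809/1254 + 10 = 1912349/1254 ≈ 1525.0)
R - 107*(-20) = 1912349/1254 - 107*(-20) = 1912349/1254 + 2140 = 4595909/1254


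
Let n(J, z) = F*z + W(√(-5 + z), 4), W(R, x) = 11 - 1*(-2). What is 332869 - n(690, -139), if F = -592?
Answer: 250568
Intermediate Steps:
W(R, x) = 13 (W(R, x) = 11 + 2 = 13)
n(J, z) = 13 - 592*z (n(J, z) = -592*z + 13 = 13 - 592*z)
332869 - n(690, -139) = 332869 - (13 - 592*(-139)) = 332869 - (13 + 82288) = 332869 - 1*82301 = 332869 - 82301 = 250568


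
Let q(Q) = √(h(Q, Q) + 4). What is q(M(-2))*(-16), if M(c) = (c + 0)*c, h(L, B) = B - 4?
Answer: -32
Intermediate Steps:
h(L, B) = -4 + B
M(c) = c² (M(c) = c*c = c²)
q(Q) = √Q (q(Q) = √((-4 + Q) + 4) = √Q)
q(M(-2))*(-16) = √((-2)²)*(-16) = √4*(-16) = 2*(-16) = -32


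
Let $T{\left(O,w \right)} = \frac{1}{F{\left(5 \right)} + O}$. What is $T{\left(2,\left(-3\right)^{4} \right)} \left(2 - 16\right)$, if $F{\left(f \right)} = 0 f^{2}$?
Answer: $-7$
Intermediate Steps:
$F{\left(f \right)} = 0$
$T{\left(O,w \right)} = \frac{1}{O}$ ($T{\left(O,w \right)} = \frac{1}{0 + O} = \frac{1}{O}$)
$T{\left(2,\left(-3\right)^{4} \right)} \left(2 - 16\right) = \frac{2 - 16}{2} = \frac{1}{2} \left(-14\right) = -7$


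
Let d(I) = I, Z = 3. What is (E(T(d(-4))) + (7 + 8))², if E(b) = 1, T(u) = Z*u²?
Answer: 256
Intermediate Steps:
T(u) = 3*u²
(E(T(d(-4))) + (7 + 8))² = (1 + (7 + 8))² = (1 + 15)² = 16² = 256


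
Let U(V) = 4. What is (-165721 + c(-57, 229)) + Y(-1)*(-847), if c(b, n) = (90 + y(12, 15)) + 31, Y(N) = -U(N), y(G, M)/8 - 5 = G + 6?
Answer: -162028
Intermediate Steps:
y(G, M) = 88 + 8*G (y(G, M) = 40 + 8*(G + 6) = 40 + 8*(6 + G) = 40 + (48 + 8*G) = 88 + 8*G)
Y(N) = -4 (Y(N) = -1*4 = -4)
c(b, n) = 305 (c(b, n) = (90 + (88 + 8*12)) + 31 = (90 + (88 + 96)) + 31 = (90 + 184) + 31 = 274 + 31 = 305)
(-165721 + c(-57, 229)) + Y(-1)*(-847) = (-165721 + 305) - 4*(-847) = -165416 + 3388 = -162028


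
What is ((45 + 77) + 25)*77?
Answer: 11319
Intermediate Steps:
((45 + 77) + 25)*77 = (122 + 25)*77 = 147*77 = 11319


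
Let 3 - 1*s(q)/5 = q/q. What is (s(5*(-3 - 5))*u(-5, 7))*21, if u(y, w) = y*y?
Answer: 5250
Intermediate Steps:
u(y, w) = y²
s(q) = 10 (s(q) = 15 - 5*q/q = 15 - 5*1 = 15 - 5 = 10)
(s(5*(-3 - 5))*u(-5, 7))*21 = (10*(-5)²)*21 = (10*25)*21 = 250*21 = 5250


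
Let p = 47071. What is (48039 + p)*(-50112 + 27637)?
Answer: -2137597250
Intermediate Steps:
(48039 + p)*(-50112 + 27637) = (48039 + 47071)*(-50112 + 27637) = 95110*(-22475) = -2137597250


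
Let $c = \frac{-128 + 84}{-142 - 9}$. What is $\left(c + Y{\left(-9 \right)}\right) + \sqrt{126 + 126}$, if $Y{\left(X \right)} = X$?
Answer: $- \frac{1315}{151} + 6 \sqrt{7} \approx 7.1659$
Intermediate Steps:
$c = \frac{44}{151}$ ($c = - \frac{44}{-151} = \left(-44\right) \left(- \frac{1}{151}\right) = \frac{44}{151} \approx 0.29139$)
$\left(c + Y{\left(-9 \right)}\right) + \sqrt{126 + 126} = \left(\frac{44}{151} - 9\right) + \sqrt{126 + 126} = - \frac{1315}{151} + \sqrt{252} = - \frac{1315}{151} + 6 \sqrt{7}$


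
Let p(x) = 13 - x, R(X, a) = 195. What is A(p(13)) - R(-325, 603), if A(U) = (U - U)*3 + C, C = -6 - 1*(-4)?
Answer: -197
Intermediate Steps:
C = -2 (C = -6 + 4 = -2)
A(U) = -2 (A(U) = (U - U)*3 - 2 = 0*3 - 2 = 0 - 2 = -2)
A(p(13)) - R(-325, 603) = -2 - 1*195 = -2 - 195 = -197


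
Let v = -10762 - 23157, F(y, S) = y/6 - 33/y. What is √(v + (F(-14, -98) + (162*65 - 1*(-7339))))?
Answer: I*√28312158/42 ≈ 126.69*I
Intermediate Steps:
F(y, S) = -33/y + y/6 (F(y, S) = y*(⅙) - 33/y = y/6 - 33/y = -33/y + y/6)
v = -33919
√(v + (F(-14, -98) + (162*65 - 1*(-7339)))) = √(-33919 + ((-33/(-14) + (⅙)*(-14)) + (162*65 - 1*(-7339)))) = √(-33919 + ((-33*(-1/14) - 7/3) + (10530 + 7339))) = √(-33919 + ((33/14 - 7/3) + 17869)) = √(-33919 + (1/42 + 17869)) = √(-33919 + 750499/42) = √(-674099/42) = I*√28312158/42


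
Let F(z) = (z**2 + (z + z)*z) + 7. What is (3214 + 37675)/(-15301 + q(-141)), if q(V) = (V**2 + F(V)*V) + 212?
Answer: -40889/8405858 ≈ -0.0048643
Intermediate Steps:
F(z) = 7 + 3*z**2 (F(z) = (z**2 + (2*z)*z) + 7 = (z**2 + 2*z**2) + 7 = 3*z**2 + 7 = 7 + 3*z**2)
q(V) = 212 + V**2 + V*(7 + 3*V**2) (q(V) = (V**2 + (7 + 3*V**2)*V) + 212 = (V**2 + V*(7 + 3*V**2)) + 212 = 212 + V**2 + V*(7 + 3*V**2))
(3214 + 37675)/(-15301 + q(-141)) = (3214 + 37675)/(-15301 + (212 + (-141)**2 - 141*(7 + 3*(-141)**2))) = 40889/(-15301 + (212 + 19881 - 141*(7 + 3*19881))) = 40889/(-15301 + (212 + 19881 - 141*(7 + 59643))) = 40889/(-15301 + (212 + 19881 - 141*59650)) = 40889/(-15301 + (212 + 19881 - 8410650)) = 40889/(-15301 - 8390557) = 40889/(-8405858) = 40889*(-1/8405858) = -40889/8405858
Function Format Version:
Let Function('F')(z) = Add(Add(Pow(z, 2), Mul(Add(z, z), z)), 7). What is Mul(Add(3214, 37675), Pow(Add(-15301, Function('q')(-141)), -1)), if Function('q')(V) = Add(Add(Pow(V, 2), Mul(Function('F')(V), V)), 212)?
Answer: Rational(-40889, 8405858) ≈ -0.0048643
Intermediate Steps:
Function('F')(z) = Add(7, Mul(3, Pow(z, 2))) (Function('F')(z) = Add(Add(Pow(z, 2), Mul(Mul(2, z), z)), 7) = Add(Add(Pow(z, 2), Mul(2, Pow(z, 2))), 7) = Add(Mul(3, Pow(z, 2)), 7) = Add(7, Mul(3, Pow(z, 2))))
Function('q')(V) = Add(212, Pow(V, 2), Mul(V, Add(7, Mul(3, Pow(V, 2))))) (Function('q')(V) = Add(Add(Pow(V, 2), Mul(Add(7, Mul(3, Pow(V, 2))), V)), 212) = Add(Add(Pow(V, 2), Mul(V, Add(7, Mul(3, Pow(V, 2))))), 212) = Add(212, Pow(V, 2), Mul(V, Add(7, Mul(3, Pow(V, 2))))))
Mul(Add(3214, 37675), Pow(Add(-15301, Function('q')(-141)), -1)) = Mul(Add(3214, 37675), Pow(Add(-15301, Add(212, Pow(-141, 2), Mul(-141, Add(7, Mul(3, Pow(-141, 2)))))), -1)) = Mul(40889, Pow(Add(-15301, Add(212, 19881, Mul(-141, Add(7, Mul(3, 19881))))), -1)) = Mul(40889, Pow(Add(-15301, Add(212, 19881, Mul(-141, Add(7, 59643)))), -1)) = Mul(40889, Pow(Add(-15301, Add(212, 19881, Mul(-141, 59650))), -1)) = Mul(40889, Pow(Add(-15301, Add(212, 19881, -8410650)), -1)) = Mul(40889, Pow(Add(-15301, -8390557), -1)) = Mul(40889, Pow(-8405858, -1)) = Mul(40889, Rational(-1, 8405858)) = Rational(-40889, 8405858)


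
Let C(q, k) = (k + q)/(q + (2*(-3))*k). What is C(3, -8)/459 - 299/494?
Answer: -538597/889542 ≈ -0.60548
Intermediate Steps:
C(q, k) = (k + q)/(q - 6*k)
C(3, -8)/459 - 299/494 = ((-8 + 3)/(3 - 6*(-8)))/459 - 299/494 = (-5/(3 + 48))*(1/459) - 299*1/494 = (-5/51)*(1/459) - 23/38 = ((1/51)*(-5))*(1/459) - 23/38 = -5/51*1/459 - 23/38 = -5/23409 - 23/38 = -538597/889542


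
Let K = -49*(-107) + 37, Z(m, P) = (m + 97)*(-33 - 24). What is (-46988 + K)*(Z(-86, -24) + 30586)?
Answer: -1249529972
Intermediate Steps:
Z(m, P) = -5529 - 57*m (Z(m, P) = (97 + m)*(-57) = -5529 - 57*m)
K = 5280 (K = 5243 + 37 = 5280)
(-46988 + K)*(Z(-86, -24) + 30586) = (-46988 + 5280)*((-5529 - 57*(-86)) + 30586) = -41708*((-5529 + 4902) + 30586) = -41708*(-627 + 30586) = -41708*29959 = -1249529972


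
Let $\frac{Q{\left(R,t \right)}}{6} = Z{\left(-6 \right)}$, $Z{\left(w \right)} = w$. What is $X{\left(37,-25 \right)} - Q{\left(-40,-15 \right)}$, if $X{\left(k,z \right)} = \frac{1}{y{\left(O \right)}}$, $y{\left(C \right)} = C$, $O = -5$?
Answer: $\frac{179}{5} \approx 35.8$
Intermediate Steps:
$X{\left(k,z \right)} = - \frac{1}{5}$ ($X{\left(k,z \right)} = \frac{1}{-5} = - \frac{1}{5}$)
$Q{\left(R,t \right)} = -36$ ($Q{\left(R,t \right)} = 6 \left(-6\right) = -36$)
$X{\left(37,-25 \right)} - Q{\left(-40,-15 \right)} = - \frac{1}{5} - -36 = - \frac{1}{5} + 36 = \frac{179}{5}$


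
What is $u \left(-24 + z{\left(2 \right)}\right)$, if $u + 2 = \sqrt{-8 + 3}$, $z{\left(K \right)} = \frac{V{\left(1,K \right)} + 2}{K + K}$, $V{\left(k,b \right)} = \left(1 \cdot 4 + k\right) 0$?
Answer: $47 - \frac{47 i \sqrt{5}}{2} \approx 47.0 - 52.548 i$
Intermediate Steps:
$V{\left(k,b \right)} = 0$ ($V{\left(k,b \right)} = \left(4 + k\right) 0 = 0$)
$z{\left(K \right)} = \frac{1}{K}$ ($z{\left(K \right)} = \frac{0 + 2}{K + K} = \frac{2}{2 K} = 2 \frac{1}{2 K} = \frac{1}{K}$)
$u = -2 + i \sqrt{5}$ ($u = -2 + \sqrt{-8 + 3} = -2 + \sqrt{-5} = -2 + i \sqrt{5} \approx -2.0 + 2.2361 i$)
$u \left(-24 + z{\left(2 \right)}\right) = \left(-2 + i \sqrt{5}\right) \left(-24 + \frac{1}{2}\right) = \left(-2 + i \sqrt{5}\right) \left(- \frac{47}{2}\right) = 47 - \frac{47 i \sqrt{5}}{2}$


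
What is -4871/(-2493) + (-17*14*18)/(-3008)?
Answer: 6332995/1874736 ≈ 3.3781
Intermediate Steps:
-4871/(-2493) + (-17*14*18)/(-3008) = -4871*(-1/2493) - 238*18*(-1/3008) = 4871/2493 - 4284*(-1/3008) = 4871/2493 + 1071/752 = 6332995/1874736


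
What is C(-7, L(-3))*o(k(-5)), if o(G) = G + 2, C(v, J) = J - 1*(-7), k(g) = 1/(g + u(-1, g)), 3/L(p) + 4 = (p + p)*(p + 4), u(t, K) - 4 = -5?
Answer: 737/60 ≈ 12.283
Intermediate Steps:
u(t, K) = -1 (u(t, K) = 4 - 5 = -1)
L(p) = 3/(-4 + 2*p*(4 + p)) (L(p) = 3/(-4 + (p + p)*(p + 4)) = 3/(-4 + (2*p)*(4 + p)) = 3/(-4 + 2*p*(4 + p)))
k(g) = 1/(-1 + g) (k(g) = 1/(g - 1) = 1/(-1 + g))
C(v, J) = 7 + J (C(v, J) = J + 7 = 7 + J)
o(G) = 2 + G
C(-7, L(-3))*o(k(-5)) = (7 + 3/(2*(-2 + (-3)**2 + 4*(-3))))*(2 + 1/(-1 - 5)) = (7 + 3/(2*(-2 + 9 - 12)))*(2 + 1/(-6)) = (7 + (3/2)/(-5))*(2 - 1/6) = (7 + (3/2)*(-1/5))*(11/6) = (7 - 3/10)*(11/6) = (67/10)*(11/6) = 737/60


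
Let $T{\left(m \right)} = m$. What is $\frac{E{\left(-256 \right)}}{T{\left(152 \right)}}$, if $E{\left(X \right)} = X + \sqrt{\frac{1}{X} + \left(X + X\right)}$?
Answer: $- \frac{32}{19} + \frac{i \sqrt{131073}}{2432} \approx -1.6842 + 0.14887 i$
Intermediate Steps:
$E{\left(X \right)} = X + \sqrt{\frac{1}{X} + 2 X}$
$\frac{E{\left(-256 \right)}}{T{\left(152 \right)}} = \frac{-256 + \sqrt{\frac{1}{-256} + 2 \left(-256\right)}}{152} = \left(-256 + \sqrt{- \frac{1}{256} - 512}\right) \frac{1}{152} = \left(-256 + \sqrt{- \frac{131073}{256}}\right) \frac{1}{152} = \left(-256 + \frac{i \sqrt{131073}}{16}\right) \frac{1}{152} = - \frac{32}{19} + \frac{i \sqrt{131073}}{2432}$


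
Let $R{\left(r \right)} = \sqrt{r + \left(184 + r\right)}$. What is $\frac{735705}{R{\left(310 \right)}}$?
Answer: $\frac{245235 \sqrt{201}}{134} \approx 25946.0$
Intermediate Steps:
$R{\left(r \right)} = \sqrt{184 + 2 r}$
$\frac{735705}{R{\left(310 \right)}} = \frac{735705}{\sqrt{184 + 2 \cdot 310}} = \frac{735705}{\sqrt{184 + 620}} = \frac{735705}{\sqrt{804}} = \frac{735705}{2 \sqrt{201}} = 735705 \frac{\sqrt{201}}{402} = \frac{245235 \sqrt{201}}{134}$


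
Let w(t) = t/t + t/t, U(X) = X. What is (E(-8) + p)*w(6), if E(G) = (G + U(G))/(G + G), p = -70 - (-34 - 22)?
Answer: -26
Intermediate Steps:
w(t) = 2 (w(t) = 1 + 1 = 2)
p = -14 (p = -70 - 1*(-56) = -70 + 56 = -14)
E(G) = 1 (E(G) = (G + G)/(G + G) = (2*G)/((2*G)) = (2*G)*(1/(2*G)) = 1)
(E(-8) + p)*w(6) = (1 - 14)*2 = -13*2 = -26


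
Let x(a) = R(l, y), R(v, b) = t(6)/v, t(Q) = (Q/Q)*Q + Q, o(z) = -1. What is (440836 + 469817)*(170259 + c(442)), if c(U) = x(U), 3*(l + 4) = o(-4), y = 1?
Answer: 2015576515143/13 ≈ 1.5504e+11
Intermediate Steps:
l = -13/3 (l = -4 + (1/3)*(-1) = -4 - 1/3 = -13/3 ≈ -4.3333)
t(Q) = 2*Q (t(Q) = 1*Q + Q = Q + Q = 2*Q)
R(v, b) = 12/v (R(v, b) = (2*6)/v = 12/v)
x(a) = -36/13 (x(a) = 12/(-13/3) = 12*(-3/13) = -36/13)
c(U) = -36/13
(440836 + 469817)*(170259 + c(442)) = (440836 + 469817)*(170259 - 36/13) = 910653*(2213331/13) = 2015576515143/13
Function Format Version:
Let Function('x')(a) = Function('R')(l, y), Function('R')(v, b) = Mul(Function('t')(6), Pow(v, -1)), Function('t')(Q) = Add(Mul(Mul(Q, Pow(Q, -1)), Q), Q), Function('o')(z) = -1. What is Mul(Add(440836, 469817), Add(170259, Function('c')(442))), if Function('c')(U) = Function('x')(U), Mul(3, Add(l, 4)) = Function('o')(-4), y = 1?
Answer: Rational(2015576515143, 13) ≈ 1.5504e+11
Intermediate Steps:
l = Rational(-13, 3) (l = Add(-4, Mul(Rational(1, 3), -1)) = Add(-4, Rational(-1, 3)) = Rational(-13, 3) ≈ -4.3333)
Function('t')(Q) = Mul(2, Q) (Function('t')(Q) = Add(Mul(1, Q), Q) = Add(Q, Q) = Mul(2, Q))
Function('R')(v, b) = Mul(12, Pow(v, -1)) (Function('R')(v, b) = Mul(Mul(2, 6), Pow(v, -1)) = Mul(12, Pow(v, -1)))
Function('x')(a) = Rational(-36, 13) (Function('x')(a) = Mul(12, Pow(Rational(-13, 3), -1)) = Mul(12, Rational(-3, 13)) = Rational(-36, 13))
Function('c')(U) = Rational(-36, 13)
Mul(Add(440836, 469817), Add(170259, Function('c')(442))) = Mul(Add(440836, 469817), Add(170259, Rational(-36, 13))) = Mul(910653, Rational(2213331, 13)) = Rational(2015576515143, 13)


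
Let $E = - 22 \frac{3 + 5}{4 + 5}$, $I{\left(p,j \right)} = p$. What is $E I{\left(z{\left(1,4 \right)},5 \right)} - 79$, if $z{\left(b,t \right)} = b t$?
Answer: $- \frac{1415}{9} \approx -157.22$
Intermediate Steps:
$E = - \frac{176}{9}$ ($E = - 22 \cdot \frac{8}{9} = - 22 \cdot 8 \cdot \frac{1}{9} = \left(-22\right) \frac{8}{9} = - \frac{176}{9} \approx -19.556$)
$E I{\left(z{\left(1,4 \right)},5 \right)} - 79 = - \frac{176 \cdot 1 \cdot 4}{9} - 79 = \left(- \frac{176}{9}\right) 4 - 79 = - \frac{704}{9} - 79 = - \frac{1415}{9}$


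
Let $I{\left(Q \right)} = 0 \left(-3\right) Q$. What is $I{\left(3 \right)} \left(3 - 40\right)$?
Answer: $0$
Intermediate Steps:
$I{\left(Q \right)} = 0$ ($I{\left(Q \right)} = 0 Q = 0$)
$I{\left(3 \right)} \left(3 - 40\right) = 0 \left(3 - 40\right) = 0 \left(-37\right) = 0$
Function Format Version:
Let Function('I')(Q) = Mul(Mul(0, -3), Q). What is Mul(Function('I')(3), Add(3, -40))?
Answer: 0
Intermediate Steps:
Function('I')(Q) = 0 (Function('I')(Q) = Mul(0, Q) = 0)
Mul(Function('I')(3), Add(3, -40)) = Mul(0, Add(3, -40)) = Mul(0, -37) = 0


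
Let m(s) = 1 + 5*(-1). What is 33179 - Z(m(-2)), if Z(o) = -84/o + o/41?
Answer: 1359482/41 ≈ 33158.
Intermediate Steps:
m(s) = -4 (m(s) = 1 - 5 = -4)
Z(o) = -84/o + o/41 (Z(o) = -84/o + o*(1/41) = -84/o + o/41)
33179 - Z(m(-2)) = 33179 - (-84/(-4) + (1/41)*(-4)) = 33179 - (-84*(-1/4) - 4/41) = 33179 - (21 - 4/41) = 33179 - 1*857/41 = 33179 - 857/41 = 1359482/41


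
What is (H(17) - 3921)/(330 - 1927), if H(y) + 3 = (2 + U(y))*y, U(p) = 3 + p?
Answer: 3550/1597 ≈ 2.2229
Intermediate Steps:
H(y) = -3 + y*(5 + y) (H(y) = -3 + (2 + (3 + y))*y = -3 + (5 + y)*y = -3 + y*(5 + y))
(H(17) - 3921)/(330 - 1927) = ((-3 + 17² + 5*17) - 3921)/(330 - 1927) = ((-3 + 289 + 85) - 3921)/(-1597) = (371 - 3921)*(-1/1597) = -3550*(-1/1597) = 3550/1597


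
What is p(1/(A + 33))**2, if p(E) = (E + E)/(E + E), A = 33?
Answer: 1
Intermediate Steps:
p(E) = 1 (p(E) = (2*E)/((2*E)) = (2*E)*(1/(2*E)) = 1)
p(1/(A + 33))**2 = 1**2 = 1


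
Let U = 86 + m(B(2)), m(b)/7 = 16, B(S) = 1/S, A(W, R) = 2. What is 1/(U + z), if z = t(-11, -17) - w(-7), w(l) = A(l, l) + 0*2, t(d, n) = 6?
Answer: 1/202 ≈ 0.0049505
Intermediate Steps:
B(S) = 1/S
m(b) = 112 (m(b) = 7*16 = 112)
w(l) = 2 (w(l) = 2 + 0*2 = 2 + 0 = 2)
U = 198 (U = 86 + 112 = 198)
z = 4 (z = 6 - 1*2 = 6 - 2 = 4)
1/(U + z) = 1/(198 + 4) = 1/202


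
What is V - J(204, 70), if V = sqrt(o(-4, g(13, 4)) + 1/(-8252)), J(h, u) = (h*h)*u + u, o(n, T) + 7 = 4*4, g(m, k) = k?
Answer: -2913190 + sqrt(153212821)/4126 ≈ -2.9132e+6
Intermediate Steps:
o(n, T) = 9 (o(n, T) = -7 + 4*4 = -7 + 16 = 9)
J(h, u) = u + u*h**2 (J(h, u) = h**2*u + u = u*h**2 + u = u + u*h**2)
V = sqrt(153212821)/4126 (V = sqrt(9 + 1/(-8252)) = sqrt(9 - 1/8252) = sqrt(74267/8252) = sqrt(153212821)/4126 ≈ 3.0000)
V - J(204, 70) = sqrt(153212821)/4126 - 70*(1 + 204**2) = sqrt(153212821)/4126 - 70*(1 + 41616) = sqrt(153212821)/4126 - 70*41617 = sqrt(153212821)/4126 - 1*2913190 = sqrt(153212821)/4126 - 2913190 = -2913190 + sqrt(153212821)/4126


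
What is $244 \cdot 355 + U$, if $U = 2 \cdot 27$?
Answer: $86674$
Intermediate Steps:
$U = 54$
$244 \cdot 355 + U = 244 \cdot 355 + 54 = 86620 + 54 = 86674$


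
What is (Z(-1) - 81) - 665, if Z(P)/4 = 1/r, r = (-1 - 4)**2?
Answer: -18646/25 ≈ -745.84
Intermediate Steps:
r = 25 (r = (-5)**2 = 25)
Z(P) = 4/25
(Z(-1) - 81) - 665 = (4/25 - 81) - 665 = -2021/25 - 665 = -18646/25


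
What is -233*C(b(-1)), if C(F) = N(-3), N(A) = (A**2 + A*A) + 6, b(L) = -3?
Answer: -5592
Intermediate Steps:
N(A) = 6 + 2*A**2 (N(A) = (A**2 + A**2) + 6 = 2*A**2 + 6 = 6 + 2*A**2)
C(F) = 24 (C(F) = 6 + 2*(-3)**2 = 6 + 2*9 = 6 + 18 = 24)
-233*C(b(-1)) = -233*24 = -5592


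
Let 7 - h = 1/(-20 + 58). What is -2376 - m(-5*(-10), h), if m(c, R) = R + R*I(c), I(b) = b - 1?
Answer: -51769/19 ≈ -2724.7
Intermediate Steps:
I(b) = -1 + b
h = 265/38 (h = 7 - 1/(-20 + 58) = 7 - 1/38 = 265/38 ≈ 6.9737)
m(c, R) = R + R*(-1 + c)
-2376 - m(-5*(-10), h) = -2376 - 265*(-5*(-10))/38 = -2376 - 265*50/38 = -2376 - 1*6625/19 = -2376 - 6625/19 = -51769/19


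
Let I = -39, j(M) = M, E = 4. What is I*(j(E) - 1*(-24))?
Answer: -1092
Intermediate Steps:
I*(j(E) - 1*(-24)) = -39*(4 - 1*(-24)) = -39*(4 + 24) = -39*28 = -1092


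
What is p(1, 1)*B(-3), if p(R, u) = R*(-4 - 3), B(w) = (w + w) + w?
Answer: 63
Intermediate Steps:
B(w) = 3*w (B(w) = 2*w + w = 3*w)
p(R, u) = -7*R (p(R, u) = R*(-7) = -7*R)
p(1, 1)*B(-3) = (-7*1)*(3*(-3)) = -7*(-9) = 63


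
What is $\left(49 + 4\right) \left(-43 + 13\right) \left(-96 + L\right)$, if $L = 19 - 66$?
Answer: $227370$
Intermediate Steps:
$L = -47$ ($L = 19 - 66 = -47$)
$\left(49 + 4\right) \left(-43 + 13\right) \left(-96 + L\right) = \left(49 + 4\right) \left(-43 + 13\right) \left(-96 - 47\right) = 53 \left(-30\right) \left(-143\right) = \left(-1590\right) \left(-143\right) = 227370$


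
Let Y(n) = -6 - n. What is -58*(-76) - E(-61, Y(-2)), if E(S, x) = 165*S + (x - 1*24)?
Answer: 14501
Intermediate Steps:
E(S, x) = -24 + x + 165*S (E(S, x) = 165*S + (x - 24) = 165*S + (-24 + x) = -24 + x + 165*S)
-58*(-76) - E(-61, Y(-2)) = -58*(-76) - (-24 + (-6 - 1*(-2)) + 165*(-61)) = 4408 - (-24 + (-6 + 2) - 10065) = 4408 - (-24 - 4 - 10065) = 4408 - 1*(-10093) = 4408 + 10093 = 14501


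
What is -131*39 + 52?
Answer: -5057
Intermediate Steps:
-131*39 + 52 = -5109 + 52 = -5057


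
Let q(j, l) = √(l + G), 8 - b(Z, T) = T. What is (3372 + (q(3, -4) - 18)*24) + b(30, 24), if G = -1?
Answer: 2924 + 24*I*√5 ≈ 2924.0 + 53.666*I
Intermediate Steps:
b(Z, T) = 8 - T
q(j, l) = √(-1 + l) (q(j, l) = √(l - 1) = √(-1 + l))
(3372 + (q(3, -4) - 18)*24) + b(30, 24) = (3372 + (√(-1 - 4) - 18)*24) + (8 - 1*24) = (3372 + (√(-5) - 18)*24) + (8 - 24) = (3372 + (I*√5 - 18)*24) - 16 = (3372 + (-18 + I*√5)*24) - 16 = (3372 + (-432 + 24*I*√5)) - 16 = (2940 + 24*I*√5) - 16 = 2924 + 24*I*√5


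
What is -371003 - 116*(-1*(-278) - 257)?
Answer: -373439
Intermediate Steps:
-371003 - 116*(-1*(-278) - 257) = -371003 - 116*(278 - 257) = -371003 - 116*21 = -371003 - 1*2436 = -371003 - 2436 = -373439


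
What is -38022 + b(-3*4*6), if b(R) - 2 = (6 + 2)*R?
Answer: -38596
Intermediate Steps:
b(R) = 2 + 8*R (b(R) = 2 + (6 + 2)*R = 2 + 8*R)
-38022 + b(-3*4*6) = -38022 + (2 + 8*(-3*4*6)) = -38022 + (2 + 8*(-12*6)) = -38022 + (2 + 8*(-72)) = -38022 + (2 - 576) = -38022 - 574 = -38596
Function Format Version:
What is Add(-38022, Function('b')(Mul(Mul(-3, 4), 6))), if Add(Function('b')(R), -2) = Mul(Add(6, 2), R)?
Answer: -38596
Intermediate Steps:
Function('b')(R) = Add(2, Mul(8, R)) (Function('b')(R) = Add(2, Mul(Add(6, 2), R)) = Add(2, Mul(8, R)))
Add(-38022, Function('b')(Mul(Mul(-3, 4), 6))) = Add(-38022, Add(2, Mul(8, Mul(Mul(-3, 4), 6)))) = Add(-38022, Add(2, Mul(8, Mul(-12, 6)))) = Add(-38022, Add(2, Mul(8, -72))) = Add(-38022, Add(2, -576)) = Add(-38022, -574) = -38596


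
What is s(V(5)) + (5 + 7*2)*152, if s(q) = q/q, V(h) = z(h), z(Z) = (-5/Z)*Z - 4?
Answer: 2889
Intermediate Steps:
z(Z) = -9 (z(Z) = -5 - 4 = -9)
V(h) = -9
s(q) = 1
s(V(5)) + (5 + 7*2)*152 = 1 + (5 + 7*2)*152 = 1 + (5 + 14)*152 = 1 + 19*152 = 1 + 2888 = 2889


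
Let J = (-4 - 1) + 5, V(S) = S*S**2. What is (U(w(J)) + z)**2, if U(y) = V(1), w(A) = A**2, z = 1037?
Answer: 1077444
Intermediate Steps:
V(S) = S**3
J = 0 (J = -5 + 5 = 0)
U(y) = 1 (U(y) = 1**3 = 1)
(U(w(J)) + z)**2 = (1 + 1037)**2 = 1038**2 = 1077444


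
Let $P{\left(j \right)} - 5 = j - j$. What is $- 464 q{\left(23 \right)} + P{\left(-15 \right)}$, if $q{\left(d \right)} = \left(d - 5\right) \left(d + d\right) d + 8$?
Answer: $-8840123$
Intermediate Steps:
$P{\left(j \right)} = 5$ ($P{\left(j \right)} = 5 + \left(j - j\right) = 5 + 0 = 5$)
$q{\left(d \right)} = 8 + 2 d^{2} \left(-5 + d\right)$ ($q{\left(d \right)} = \left(-5 + d\right) 2 d d + 8 = 2 d \left(-5 + d\right) d + 8 = 2 d^{2} \left(-5 + d\right) + 8 = 8 + 2 d^{2} \left(-5 + d\right)$)
$- 464 q{\left(23 \right)} + P{\left(-15 \right)} = - 464 \left(8 - 10 \cdot 23^{2} + 2 \cdot 23^{3}\right) + 5 = - 464 \left(8 - 5290 + 2 \cdot 12167\right) + 5 = - 464 \left(8 - 5290 + 24334\right) + 5 = \left(-464\right) 19052 + 5 = -8840128 + 5 = -8840123$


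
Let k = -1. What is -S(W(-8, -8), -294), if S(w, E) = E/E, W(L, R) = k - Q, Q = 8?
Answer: -1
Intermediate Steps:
W(L, R) = -9 (W(L, R) = -1 - 1*8 = -1 - 8 = -9)
S(w, E) = 1
-S(W(-8, -8), -294) = -1*1 = -1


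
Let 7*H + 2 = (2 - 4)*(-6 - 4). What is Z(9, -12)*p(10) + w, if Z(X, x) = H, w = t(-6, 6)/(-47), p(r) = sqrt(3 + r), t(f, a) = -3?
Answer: 3/47 + 18*sqrt(13)/7 ≈ 9.3353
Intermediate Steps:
H = 18/7 (H = -2/7 + ((2 - 4)*(-6 - 4))/7 = -2/7 + (-2*(-10))/7 = -2/7 + (1/7)*20 = -2/7 + 20/7 = 18/7 ≈ 2.5714)
w = 3/47 (w = -3/(-47) = -3*(-1/47) = 3/47 ≈ 0.063830)
Z(X, x) = 18/7
Z(9, -12)*p(10) + w = 18*sqrt(3 + 10)/7 + 3/47 = 18*sqrt(13)/7 + 3/47 = 3/47 + 18*sqrt(13)/7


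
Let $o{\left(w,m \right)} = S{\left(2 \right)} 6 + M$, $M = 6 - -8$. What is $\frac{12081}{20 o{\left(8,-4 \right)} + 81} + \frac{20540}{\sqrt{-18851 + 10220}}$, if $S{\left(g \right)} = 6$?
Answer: $\frac{12081}{1081} - \frac{20540 i \sqrt{959}}{2877} \approx 11.176 - 221.09 i$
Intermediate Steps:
$M = 14$ ($M = 6 + 8 = 14$)
$o{\left(w,m \right)} = 50$ ($o{\left(w,m \right)} = 6 \cdot 6 + 14 = 36 + 14 = 50$)
$\frac{12081}{20 o{\left(8,-4 \right)} + 81} + \frac{20540}{\sqrt{-18851 + 10220}} = \frac{12081}{20 \cdot 50 + 81} + \frac{20540}{\sqrt{-18851 + 10220}} = \frac{12081}{1000 + 81} + \frac{20540}{\sqrt{-8631}} = \frac{12081}{1081} + \frac{20540}{3 i \sqrt{959}} = 12081 \cdot \frac{1}{1081} + 20540 \left(- \frac{i \sqrt{959}}{2877}\right) = \frac{12081}{1081} - \frac{20540 i \sqrt{959}}{2877}$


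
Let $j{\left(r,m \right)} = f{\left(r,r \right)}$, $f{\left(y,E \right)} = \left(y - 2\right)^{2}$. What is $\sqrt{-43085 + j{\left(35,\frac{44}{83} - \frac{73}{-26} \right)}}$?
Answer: $2 i \sqrt{10499} \approx 204.93 i$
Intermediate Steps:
$f{\left(y,E \right)} = \left(-2 + y\right)^{2}$
$j{\left(r,m \right)} = \left(-2 + r\right)^{2}$
$\sqrt{-43085 + j{\left(35,\frac{44}{83} - \frac{73}{-26} \right)}} = \sqrt{-43085 + \left(-2 + 35\right)^{2}} = \sqrt{-43085 + 33^{2}} = \sqrt{-43085 + 1089} = \sqrt{-41996} = 2 i \sqrt{10499}$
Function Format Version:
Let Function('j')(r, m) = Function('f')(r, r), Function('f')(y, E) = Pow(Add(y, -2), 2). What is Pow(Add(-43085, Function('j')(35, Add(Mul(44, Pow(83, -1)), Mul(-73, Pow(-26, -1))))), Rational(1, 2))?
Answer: Mul(2, I, Pow(10499, Rational(1, 2))) ≈ Mul(204.93, I)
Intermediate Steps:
Function('f')(y, E) = Pow(Add(-2, y), 2)
Function('j')(r, m) = Pow(Add(-2, r), 2)
Pow(Add(-43085, Function('j')(35, Add(Mul(44, Pow(83, -1)), Mul(-73, Pow(-26, -1))))), Rational(1, 2)) = Pow(Add(-43085, Pow(Add(-2, 35), 2)), Rational(1, 2)) = Pow(Add(-43085, Pow(33, 2)), Rational(1, 2)) = Pow(Add(-43085, 1089), Rational(1, 2)) = Pow(-41996, Rational(1, 2)) = Mul(2, I, Pow(10499, Rational(1, 2)))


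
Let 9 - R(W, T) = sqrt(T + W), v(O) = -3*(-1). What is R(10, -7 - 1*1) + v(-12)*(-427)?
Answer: -1272 - sqrt(2) ≈ -1273.4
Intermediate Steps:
v(O) = 3
R(W, T) = 9 - sqrt(T + W)
R(10, -7 - 1*1) + v(-12)*(-427) = (9 - sqrt((-7 - 1*1) + 10)) + 3*(-427) = (9 - sqrt((-7 - 1) + 10)) - 1281 = (9 - sqrt(-8 + 10)) - 1281 = (9 - sqrt(2)) - 1281 = -1272 - sqrt(2)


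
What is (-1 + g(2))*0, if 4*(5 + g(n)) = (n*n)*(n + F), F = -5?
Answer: 0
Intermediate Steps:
g(n) = -5 + n**2*(-5 + n)/4 (g(n) = -5 + ((n*n)*(n - 5))/4 = -5 + (n**2*(-5 + n))/4 = -5 + n**2*(-5 + n)/4)
(-1 + g(2))*0 = (-1 + (-5 - 5/4*2**2 + (1/4)*2**3))*0 = (-1 + (-5 - 5/4*4 + (1/4)*8))*0 = (-1 + (-5 - 5 + 2))*0 = (-1 - 8)*0 = -9*0 = 0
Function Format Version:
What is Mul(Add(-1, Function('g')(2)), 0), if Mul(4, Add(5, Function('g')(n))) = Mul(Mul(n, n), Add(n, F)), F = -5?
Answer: 0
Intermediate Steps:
Function('g')(n) = Add(-5, Mul(Rational(1, 4), Pow(n, 2), Add(-5, n))) (Function('g')(n) = Add(-5, Mul(Rational(1, 4), Mul(Mul(n, n), Add(n, -5)))) = Add(-5, Mul(Rational(1, 4), Mul(Pow(n, 2), Add(-5, n)))) = Add(-5, Mul(Rational(1, 4), Pow(n, 2), Add(-5, n))))
Mul(Add(-1, Function('g')(2)), 0) = Mul(Add(-1, Add(-5, Mul(Rational(-5, 4), Pow(2, 2)), Mul(Rational(1, 4), Pow(2, 3)))), 0) = Mul(Add(-1, Add(-5, Mul(Rational(-5, 4), 4), Mul(Rational(1, 4), 8))), 0) = Mul(Add(-1, Add(-5, -5, 2)), 0) = Mul(Add(-1, -8), 0) = Mul(-9, 0) = 0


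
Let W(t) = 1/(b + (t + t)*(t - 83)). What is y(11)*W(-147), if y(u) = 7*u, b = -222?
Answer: 77/67398 ≈ 0.0011425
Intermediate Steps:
W(t) = 1/(-222 + 2*t*(-83 + t)) (W(t) = 1/(-222 + (t + t)*(t - 83)) = 1/(-222 + (2*t)*(-83 + t)) = 1/(-222 + 2*t*(-83 + t)))
y(11)*W(-147) = (7*11)*(1/(2*(-111 + (-147)² - 83*(-147)))) = 77*(1/(2*(-111 + 21609 + 12201))) = 77*((½)/33699) = 77*((½)*(1/33699)) = 77*(1/67398) = 77/67398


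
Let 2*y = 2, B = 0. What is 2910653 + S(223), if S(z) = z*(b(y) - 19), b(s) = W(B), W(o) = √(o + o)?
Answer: 2906416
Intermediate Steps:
y = 1 (y = (½)*2 = 1)
W(o) = √2*√o (W(o) = √(2*o) = √2*√o)
b(s) = 0 (b(s) = √2*√0 = √2*0 = 0)
S(z) = -19*z (S(z) = z*(0 - 19) = z*(-19) = -19*z)
2910653 + S(223) = 2910653 - 19*223 = 2910653 - 4237 = 2906416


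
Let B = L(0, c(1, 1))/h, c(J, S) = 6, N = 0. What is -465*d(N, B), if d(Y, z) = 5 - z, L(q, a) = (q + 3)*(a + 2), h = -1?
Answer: -13485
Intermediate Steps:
L(q, a) = (2 + a)*(3 + q) (L(q, a) = (3 + q)*(2 + a) = (2 + a)*(3 + q))
B = -24 (B = (6 + 2*0 + 3*6 + 6*0)/(-1) = (6 + 0 + 18 + 0)*(-1) = 24*(-1) = -24)
-465*d(N, B) = -465*(5 - 1*(-24)) = -465*(5 + 24) = -465*29 = -13485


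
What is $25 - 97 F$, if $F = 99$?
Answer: $-9578$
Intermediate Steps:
$25 - 97 F = 25 - 9603 = -9578$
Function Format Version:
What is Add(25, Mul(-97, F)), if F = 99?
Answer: -9578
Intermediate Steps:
Add(25, Mul(-97, F)) = Add(25, Mul(-97, 99)) = Add(25, -9603) = -9578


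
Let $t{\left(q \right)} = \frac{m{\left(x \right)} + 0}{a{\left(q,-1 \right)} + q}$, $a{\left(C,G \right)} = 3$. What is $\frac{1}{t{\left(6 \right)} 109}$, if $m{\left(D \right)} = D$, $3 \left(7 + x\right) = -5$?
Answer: $- \frac{27}{2834} \approx -0.0095272$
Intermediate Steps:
$x = - \frac{26}{3}$ ($x = -7 + \frac{1}{3} \left(-5\right) = -7 - \frac{5}{3} = - \frac{26}{3} \approx -8.6667$)
$t{\left(q \right)} = - \frac{26}{3 \left(3 + q\right)}$ ($t{\left(q \right)} = \frac{- \frac{26}{3} + 0}{3 + q} = - \frac{26}{3 \left(3 + q\right)}$)
$\frac{1}{t{\left(6 \right)} 109} = \frac{1}{- \frac{26}{9 + 3 \cdot 6} \cdot 109} = \frac{1}{- \frac{26}{9 + 18} \cdot 109} = \frac{1}{- \frac{26}{27} \cdot 109} = \frac{1}{\left(-26\right) \frac{1}{27} \cdot 109} = \frac{1}{\left(- \frac{26}{27}\right) 109} = \frac{1}{- \frac{2834}{27}} = - \frac{27}{2834}$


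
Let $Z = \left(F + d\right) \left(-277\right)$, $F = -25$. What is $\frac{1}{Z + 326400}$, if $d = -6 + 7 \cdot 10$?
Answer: $\frac{1}{315597} \approx 3.1686 \cdot 10^{-6}$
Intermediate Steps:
$d = 64$ ($d = -6 + 70 = 64$)
$Z = -10803$ ($Z = \left(-25 + 64\right) \left(-277\right) = 39 \left(-277\right) = -10803$)
$\frac{1}{Z + 326400} = \frac{1}{-10803 + 326400} = \frac{1}{315597}$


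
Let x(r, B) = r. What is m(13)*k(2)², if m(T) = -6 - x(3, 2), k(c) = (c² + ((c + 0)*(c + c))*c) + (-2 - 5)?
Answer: -1521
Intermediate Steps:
k(c) = -7 + c² + 2*c³ (k(c) = (c² + (c*(2*c))*c) - 7 = (c² + (2*c²)*c) - 7 = (c² + 2*c³) - 7 = -7 + c² + 2*c³)
m(T) = -9 (m(T) = -6 - 1*3 = -6 - 3 = -9)
m(13)*k(2)² = -9*(-7 + 2² + 2*2³)² = -9*(-7 + 4 + 2*8)² = -9*(-7 + 4 + 16)² = -9*13² = -9*169 = -1521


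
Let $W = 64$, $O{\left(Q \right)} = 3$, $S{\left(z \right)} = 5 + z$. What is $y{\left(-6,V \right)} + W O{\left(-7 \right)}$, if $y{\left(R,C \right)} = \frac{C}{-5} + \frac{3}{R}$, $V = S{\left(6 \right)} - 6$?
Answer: $\frac{381}{2} \approx 190.5$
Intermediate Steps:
$V = 5$ ($V = \left(5 + 6\right) - 6 = 11 - 6 = 5$)
$y{\left(R,C \right)} = \frac{3}{R} - \frac{C}{5}$ ($y{\left(R,C \right)} = C \left(- \frac{1}{5}\right) + \frac{3}{R} = - \frac{C}{5} + \frac{3}{R} = \frac{3}{R} - \frac{C}{5}$)
$y{\left(-6,V \right)} + W O{\left(-7 \right)} = \left(\frac{3}{-6} - 1\right) + 64 \cdot 3 = \left(3 \left(- \frac{1}{6}\right) - 1\right) + 192 = \left(- \frac{1}{2} - 1\right) + 192 = - \frac{3}{2} + 192 = \frac{381}{2}$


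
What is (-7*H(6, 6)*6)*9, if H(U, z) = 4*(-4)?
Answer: 6048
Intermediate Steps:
H(U, z) = -16
(-7*H(6, 6)*6)*9 = (-7*(-16)*6)*9 = (112*6)*9 = 672*9 = 6048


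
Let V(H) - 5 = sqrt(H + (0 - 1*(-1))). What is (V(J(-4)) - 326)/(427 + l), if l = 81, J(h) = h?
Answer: -321/508 + I*sqrt(3)/508 ≈ -0.63189 + 0.0034095*I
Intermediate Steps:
V(H) = 5 + sqrt(1 + H) (V(H) = 5 + sqrt(H + (0 - 1*(-1))) = 5 + sqrt(H + (0 + 1)) = 5 + sqrt(H + 1) = 5 + sqrt(1 + H))
(V(J(-4)) - 326)/(427 + l) = ((5 + sqrt(1 - 4)) - 326)/(427 + 81) = ((5 + sqrt(-3)) - 326)/508 = ((5 + I*sqrt(3)) - 326)*(1/508) = (-321 + I*sqrt(3))*(1/508) = -321/508 + I*sqrt(3)/508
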